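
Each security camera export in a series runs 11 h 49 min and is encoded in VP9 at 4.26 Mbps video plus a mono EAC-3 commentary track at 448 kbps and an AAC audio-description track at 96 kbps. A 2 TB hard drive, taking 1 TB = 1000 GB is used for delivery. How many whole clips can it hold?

78

11 h 49 min = 709 min = 42540 s
Audio total: 448 + 96 = 544 kbps = 0.544 Mbps.
Total bitrate: 4.804 Mbps.
Per item: 4.804 Mbps × 42540 s = 204,362 Mb = 25,545 MB.
Capacity: 2 TB = 16,000,000 Mb; 78.29 items → 78 complete.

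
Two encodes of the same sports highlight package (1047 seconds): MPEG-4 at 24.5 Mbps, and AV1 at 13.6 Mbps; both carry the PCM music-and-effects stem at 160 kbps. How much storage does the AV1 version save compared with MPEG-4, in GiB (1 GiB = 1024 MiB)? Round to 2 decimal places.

1.33 GiB

Audio: 160 kbps = 0.160 Mbps.
MPEG-4: 24.660 Mbps × 1047 s = 25819.0 Mb = 3.006 GiB.
AV1: 13.760 Mbps × 1047 s = 14406.7 Mb = 1.677 GiB.
Saving: 3.006 − 1.677 = 1.329 GiB.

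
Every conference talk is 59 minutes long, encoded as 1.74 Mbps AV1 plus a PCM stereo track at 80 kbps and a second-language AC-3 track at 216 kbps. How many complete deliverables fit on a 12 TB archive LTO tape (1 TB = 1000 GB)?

59 min = 3540 s
Audio total: 80 + 216 = 296 kbps = 0.296 Mbps.
Total bitrate: 2.036 Mbps.
Per item: 2.036 Mbps × 3540 s = 7,207 Mb = 900.9 MB.
Capacity: 12 TB = 96,000,000 Mb; 13319.57 items → 13319 complete.

13319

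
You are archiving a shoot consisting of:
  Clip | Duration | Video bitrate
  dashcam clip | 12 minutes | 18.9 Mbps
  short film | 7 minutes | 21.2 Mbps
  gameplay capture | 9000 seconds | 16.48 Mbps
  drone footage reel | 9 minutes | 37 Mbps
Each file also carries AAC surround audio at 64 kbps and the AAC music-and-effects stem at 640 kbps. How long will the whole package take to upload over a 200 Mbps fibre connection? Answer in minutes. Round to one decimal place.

Audio total: 64 + 640 = 704 kbps = 0.704 Mbps.
dashcam clip: 19.604 Mbps × 720 s = 14114.9 Mb
short film: 21.904 Mbps × 420 s = 9199.7 Mb
gameplay capture: 17.184 Mbps × 9000 s = 154656.0 Mb
drone footage reel: 37.704 Mbps × 540 s = 20360.2 Mb
Total: 198330.7 Mb = 24791.3 MB.
At 200 Mbps: 198330.7 / 200 = 992 s ≈ 16.5 minutes.

16.5 minutes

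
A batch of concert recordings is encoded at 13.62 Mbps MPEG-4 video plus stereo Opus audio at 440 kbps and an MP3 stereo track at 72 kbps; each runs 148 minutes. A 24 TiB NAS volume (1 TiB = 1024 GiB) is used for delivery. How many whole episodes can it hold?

1682

148 min = 8880 s
Audio total: 440 + 72 = 512 kbps = 0.512 Mbps.
Total bitrate: 14.132 Mbps.
Per item: 14.132 Mbps × 8880 s = 125,492 Mb = 15,687 MB.
Capacity: 24 TiB = 211,106,233 Mb; 1682.23 items → 1682 complete.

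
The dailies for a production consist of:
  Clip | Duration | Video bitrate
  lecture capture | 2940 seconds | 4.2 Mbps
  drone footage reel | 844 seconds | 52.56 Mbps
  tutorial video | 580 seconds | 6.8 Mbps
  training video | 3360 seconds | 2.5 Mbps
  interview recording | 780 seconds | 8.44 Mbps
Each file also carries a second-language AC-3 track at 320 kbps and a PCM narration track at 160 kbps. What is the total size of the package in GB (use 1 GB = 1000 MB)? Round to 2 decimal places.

Audio total: 320 + 160 = 480 kbps = 0.480 Mbps.
lecture capture: 4.680 Mbps × 2940 s = 13759.2 Mb
drone footage reel: 53.040 Mbps × 844 s = 44765.8 Mb
tutorial video: 7.280 Mbps × 580 s = 4222.4 Mb
training video: 2.980 Mbps × 3360 s = 10012.8 Mb
interview recording: 8.920 Mbps × 780 s = 6957.6 Mb
Total: 79717.8 Mb = 9964.7 MB.
= 9.965 GB.

9.96 GB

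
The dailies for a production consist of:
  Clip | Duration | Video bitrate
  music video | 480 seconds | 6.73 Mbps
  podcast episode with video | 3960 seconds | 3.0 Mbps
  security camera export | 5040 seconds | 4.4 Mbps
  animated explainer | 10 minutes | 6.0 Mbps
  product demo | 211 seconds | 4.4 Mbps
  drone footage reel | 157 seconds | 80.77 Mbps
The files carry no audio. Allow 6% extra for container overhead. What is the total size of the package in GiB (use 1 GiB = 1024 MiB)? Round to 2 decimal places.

6.72 GiB

music video: 6.730 Mbps × 480 s × 1.06 = 3424.2 Mb
podcast episode with video: 3.000 Mbps × 3960 s × 1.06 = 12592.8 Mb
security camera export: 4.400 Mbps × 5040 s × 1.06 = 23506.6 Mb
animated explainer: 6.000 Mbps × 600 s × 1.06 = 3816.0 Mb
product demo: 4.400 Mbps × 211 s × 1.06 = 984.1 Mb
drone footage reel: 80.770 Mbps × 157 s × 1.06 = 13441.7 Mb
Total: 57765.4 Mb = 7220.7 MB.
= 6.725 GiB.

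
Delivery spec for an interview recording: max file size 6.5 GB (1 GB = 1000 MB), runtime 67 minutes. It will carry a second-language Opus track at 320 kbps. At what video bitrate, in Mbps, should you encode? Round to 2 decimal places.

Budget: 6.5 GB = 52000.0 Mb.
67 min = 4020 s
Total bitrate budget: 52000.0 Mb / 4020 s = 12.935 Mbps.
Audio: 320 kbps = 0.320 Mbps.
Video: 12.935 − 0.320 = 12.615 Mbps.

12.62 Mbps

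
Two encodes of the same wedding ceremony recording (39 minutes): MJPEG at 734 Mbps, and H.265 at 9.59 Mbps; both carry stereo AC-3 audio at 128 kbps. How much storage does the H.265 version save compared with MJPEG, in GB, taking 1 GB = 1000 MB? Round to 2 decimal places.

211.89 GB

39 min = 2340 s
Audio: 128 kbps = 0.128 Mbps.
MJPEG: 734.128 Mbps × 2340 s = 1717859.5 Mb = 214.732 GB.
H.265: 9.718 Mbps × 2340 s = 22740.1 Mb = 2.843 GB.
Saving: 214.732 − 2.843 = 211.890 GB.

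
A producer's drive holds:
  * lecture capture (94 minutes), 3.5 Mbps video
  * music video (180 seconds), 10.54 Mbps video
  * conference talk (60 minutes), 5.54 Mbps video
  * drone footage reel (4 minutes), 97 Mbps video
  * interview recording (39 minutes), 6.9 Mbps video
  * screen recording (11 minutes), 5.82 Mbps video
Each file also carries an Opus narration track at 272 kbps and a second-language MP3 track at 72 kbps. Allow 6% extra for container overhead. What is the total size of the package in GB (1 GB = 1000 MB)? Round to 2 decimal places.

Audio total: 272 + 72 = 344 kbps = 0.344 Mbps.
lecture capture: 3.844 Mbps × 5640 s × 1.06 = 22981.0 Mb
music video: 10.884 Mbps × 180 s × 1.06 = 2076.7 Mb
conference talk: 5.884 Mbps × 3600 s × 1.06 = 22453.3 Mb
drone footage reel: 97.344 Mbps × 240 s × 1.06 = 24764.3 Mb
interview recording: 7.244 Mbps × 2340 s × 1.06 = 17968.0 Mb
screen recording: 6.164 Mbps × 660 s × 1.06 = 4312.3 Mb
Total: 94555.6 Mb = 11819.5 MB.
= 11.82 GB.

11.82 GB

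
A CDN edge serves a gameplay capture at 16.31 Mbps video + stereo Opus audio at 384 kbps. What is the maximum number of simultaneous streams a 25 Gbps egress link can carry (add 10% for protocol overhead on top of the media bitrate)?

1361

Audio: 384 kbps = 0.384 Mbps.
Per-viewer media rate: 16.694 Mbps.
On the wire with 10% overhead: 18.363 Mbps.
25 Gbps = 25,000 Mbps; 25,000 / 18.363 = 1361.40 → 1361 viewers.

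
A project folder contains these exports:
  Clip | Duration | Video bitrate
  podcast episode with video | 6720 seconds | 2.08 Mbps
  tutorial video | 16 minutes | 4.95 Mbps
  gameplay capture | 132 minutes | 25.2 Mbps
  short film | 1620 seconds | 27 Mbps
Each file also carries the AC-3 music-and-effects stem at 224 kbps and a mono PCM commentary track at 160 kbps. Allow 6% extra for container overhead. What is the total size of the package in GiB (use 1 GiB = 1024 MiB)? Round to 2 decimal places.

Audio total: 224 + 160 = 384 kbps = 0.384 Mbps.
podcast episode with video: 2.464 Mbps × 6720 s × 1.06 = 17551.6 Mb
tutorial video: 5.334 Mbps × 960 s × 1.06 = 5427.9 Mb
gameplay capture: 25.584 Mbps × 7920 s × 1.06 = 214782.8 Mb
short film: 27.384 Mbps × 1620 s × 1.06 = 47023.8 Mb
Total: 284786.0 Mb = 35598.3 MB.
= 33.15 GiB.

33.15 GiB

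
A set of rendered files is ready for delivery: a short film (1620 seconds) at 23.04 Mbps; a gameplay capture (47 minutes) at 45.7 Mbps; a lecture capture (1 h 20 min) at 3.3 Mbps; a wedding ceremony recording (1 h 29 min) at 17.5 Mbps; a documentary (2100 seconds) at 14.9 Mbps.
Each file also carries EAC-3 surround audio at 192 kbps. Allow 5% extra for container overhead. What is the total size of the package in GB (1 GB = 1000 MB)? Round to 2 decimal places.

Audio: 192 kbps = 0.192 Mbps.
short film: 23.232 Mbps × 1620 s × 1.05 = 39517.6 Mb
gameplay capture: 45.892 Mbps × 2820 s × 1.05 = 135886.2 Mb
lecture capture: 3.492 Mbps × 4800 s × 1.05 = 17599.7 Mb
wedding ceremony recording: 17.692 Mbps × 5340 s × 1.05 = 99199.0 Mb
documentary: 15.092 Mbps × 2100 s × 1.05 = 33277.9 Mb
Total: 325480.4 Mb = 40685.1 MB.
= 40.69 GB.

40.69 GB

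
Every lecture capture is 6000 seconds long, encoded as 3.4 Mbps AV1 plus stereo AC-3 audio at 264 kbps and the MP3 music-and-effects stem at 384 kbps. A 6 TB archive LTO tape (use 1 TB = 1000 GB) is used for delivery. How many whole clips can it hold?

1976

Audio total: 264 + 384 = 648 kbps = 0.648 Mbps.
Total bitrate: 4.048 Mbps.
Per item: 4.048 Mbps × 6000 s = 24,288 Mb = 3,036 MB.
Capacity: 6 TB = 48,000,000 Mb; 1976.28 items → 1976 complete.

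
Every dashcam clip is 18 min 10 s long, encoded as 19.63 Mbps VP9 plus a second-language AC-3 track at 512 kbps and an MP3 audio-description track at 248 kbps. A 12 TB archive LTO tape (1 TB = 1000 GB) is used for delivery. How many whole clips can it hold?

4319

18 min 10 s = 1090 s
Audio total: 512 + 248 = 760 kbps = 0.760 Mbps.
Total bitrate: 20.390 Mbps.
Per item: 20.390 Mbps × 1090 s = 22,225 Mb = 2,778 MB.
Capacity: 12 TB = 96,000,000 Mb; 4319.44 items → 4319 complete.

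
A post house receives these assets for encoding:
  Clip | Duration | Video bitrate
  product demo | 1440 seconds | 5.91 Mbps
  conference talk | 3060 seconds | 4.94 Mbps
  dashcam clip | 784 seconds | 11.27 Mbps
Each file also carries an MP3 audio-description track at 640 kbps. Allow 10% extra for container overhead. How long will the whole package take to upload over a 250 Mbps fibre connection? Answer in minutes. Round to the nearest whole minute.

Audio: 640 kbps = 0.640 Mbps.
product demo: 6.550 Mbps × 1440 s × 1.10 = 10375.2 Mb
conference talk: 5.580 Mbps × 3060 s × 1.10 = 18782.3 Mb
dashcam clip: 11.910 Mbps × 784 s × 1.10 = 10271.2 Mb
Total: 39428.7 Mb = 4928.6 MB.
At 250 Mbps: 39428.7 / 250 = 158 s ≈ 2.63 minutes.

3 minutes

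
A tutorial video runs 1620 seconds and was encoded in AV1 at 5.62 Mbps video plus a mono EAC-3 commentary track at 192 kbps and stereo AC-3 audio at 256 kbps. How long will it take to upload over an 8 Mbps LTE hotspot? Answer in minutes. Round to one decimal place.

Audio total: 192 + 256 = 448 kbps = 0.448 Mbps.
Total bitrate: 6.068 Mbps.
File: 6.068 Mbps × 1620 s = 9830.2 Mb.
At 8 Mbps: 9830.2 / 8 = 1228.8 s ≈ 20.5 minutes.

20.5 minutes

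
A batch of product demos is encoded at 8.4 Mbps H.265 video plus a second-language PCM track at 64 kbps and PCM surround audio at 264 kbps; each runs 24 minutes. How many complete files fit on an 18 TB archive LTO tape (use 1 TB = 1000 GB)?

11457

24 min = 1440 s
Audio total: 64 + 264 = 328 kbps = 0.328 Mbps.
Total bitrate: 8.728 Mbps.
Per item: 8.728 Mbps × 1440 s = 12,568 Mb = 1,571 MB.
Capacity: 18 TB = 144,000,000 Mb; 11457.38 items → 11457 complete.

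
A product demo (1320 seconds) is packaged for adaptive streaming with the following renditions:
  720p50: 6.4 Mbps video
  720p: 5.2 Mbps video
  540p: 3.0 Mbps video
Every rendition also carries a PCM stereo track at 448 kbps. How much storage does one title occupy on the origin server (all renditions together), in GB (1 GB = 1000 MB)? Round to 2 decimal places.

2.63 GB

Audio: 448 kbps = 0.448 Mbps.
Sum of rendition bitrates: (6.4+0.448) + (5.2+0.448) + (3.0+0.448) = 15.944 Mbps.
× 1320 s = 21,046 Mb = 2,631 MB = 2.631 GB.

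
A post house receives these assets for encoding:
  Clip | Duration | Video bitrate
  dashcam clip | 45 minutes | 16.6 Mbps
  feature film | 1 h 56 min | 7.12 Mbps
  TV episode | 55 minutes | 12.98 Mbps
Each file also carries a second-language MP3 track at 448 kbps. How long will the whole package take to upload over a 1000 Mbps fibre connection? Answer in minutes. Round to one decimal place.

2.4 minutes

Audio: 448 kbps = 0.448 Mbps.
dashcam clip: 17.048 Mbps × 2700 s = 46029.6 Mb
feature film: 7.568 Mbps × 6960 s = 52673.3 Mb
TV episode: 13.428 Mbps × 3300 s = 44312.4 Mb
Total: 143015.3 Mb = 17876.9 MB.
At 1000 Mbps: 143015.3 / 1000 = 143 s ≈ 2.38 minutes.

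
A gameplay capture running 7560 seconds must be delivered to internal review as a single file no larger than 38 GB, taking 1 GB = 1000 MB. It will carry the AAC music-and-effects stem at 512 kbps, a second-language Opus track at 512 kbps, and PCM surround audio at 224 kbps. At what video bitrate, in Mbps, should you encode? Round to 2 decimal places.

38.96 Mbps

Budget: 38 GB = 304000.0 Mb.
Total bitrate budget: 304000.0 Mb / 7560 s = 40.212 Mbps.
Audio total: 512 + 512 + 224 = 1248 kbps = 1.248 Mbps.
Video: 40.212 − 1.248 = 38.964 Mbps.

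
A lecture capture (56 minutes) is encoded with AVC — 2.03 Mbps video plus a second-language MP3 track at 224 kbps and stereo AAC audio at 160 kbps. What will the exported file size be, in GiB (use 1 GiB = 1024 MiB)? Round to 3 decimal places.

0.944 GiB

56 min = 3360 s
Audio total: 224 + 160 = 384 kbps = 0.384 Mbps.
Total bitrate: 2.03 + 0.384 = 2.414 Mbps.
Stream data: 2.414 Mbps × 3360 s = 8111.0 Mb.
8,111 Mb = 1,013,880,000 bytes ÷ 1,073,741,824 = 0.9442 GiB.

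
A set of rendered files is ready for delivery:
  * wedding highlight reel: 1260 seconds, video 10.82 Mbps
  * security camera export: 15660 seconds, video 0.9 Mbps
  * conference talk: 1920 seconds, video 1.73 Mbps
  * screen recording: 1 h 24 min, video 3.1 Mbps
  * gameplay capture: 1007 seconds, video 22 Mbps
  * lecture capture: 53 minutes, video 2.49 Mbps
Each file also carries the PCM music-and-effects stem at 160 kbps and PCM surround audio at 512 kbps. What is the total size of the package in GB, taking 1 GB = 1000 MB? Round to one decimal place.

Audio total: 160 + 512 = 672 kbps = 0.672 Mbps.
wedding highlight reel: 11.492 Mbps × 1260 s = 14479.9 Mb
security camera export: 1.572 Mbps × 15660 s = 24617.5 Mb
conference talk: 2.402 Mbps × 1920 s = 4611.8 Mb
screen recording: 3.772 Mbps × 5040 s = 19010.9 Mb
gameplay capture: 22.672 Mbps × 1007 s = 22830.7 Mb
lecture capture: 3.162 Mbps × 3180 s = 10055.2 Mb
Total: 95606.0 Mb = 11950.8 MB.
= 11.95 GB.

12.0 GB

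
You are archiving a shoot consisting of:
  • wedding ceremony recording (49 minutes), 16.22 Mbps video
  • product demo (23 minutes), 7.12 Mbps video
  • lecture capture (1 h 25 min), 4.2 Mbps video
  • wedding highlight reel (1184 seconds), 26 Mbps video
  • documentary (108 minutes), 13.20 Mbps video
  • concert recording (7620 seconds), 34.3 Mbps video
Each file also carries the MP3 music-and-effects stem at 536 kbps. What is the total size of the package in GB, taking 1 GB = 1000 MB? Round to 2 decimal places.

Audio: 536 kbps = 0.536 Mbps.
wedding ceremony recording: 16.756 Mbps × 2940 s = 49262.6 Mb
product demo: 7.656 Mbps × 1380 s = 10565.3 Mb
lecture capture: 4.736 Mbps × 5100 s = 24153.6 Mb
wedding highlight reel: 26.536 Mbps × 1184 s = 31418.6 Mb
documentary: 13.736 Mbps × 6480 s = 89009.3 Mb
concert recording: 34.836 Mbps × 7620 s = 265450.3 Mb
Total: 469859.7 Mb = 58732.5 MB.
= 58.73 GB.

58.73 GB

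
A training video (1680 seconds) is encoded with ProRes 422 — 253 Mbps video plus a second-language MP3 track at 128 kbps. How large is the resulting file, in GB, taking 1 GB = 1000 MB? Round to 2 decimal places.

53.16 GB

Audio: 128 kbps = 0.128 Mbps.
Total bitrate: 253 + 0.128 = 253.128 Mbps.
Stream data: 253.128 Mbps × 1680 s = 425255.0 Mb.
425,255 Mb ÷ 8 = 53,157 MB → 53.16 GB.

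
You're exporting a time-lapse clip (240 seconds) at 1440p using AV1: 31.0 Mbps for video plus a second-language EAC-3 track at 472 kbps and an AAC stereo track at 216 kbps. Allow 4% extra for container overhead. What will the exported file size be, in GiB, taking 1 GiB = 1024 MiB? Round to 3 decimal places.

0.921 GiB

Audio total: 472 + 216 = 688 kbps = 0.688 Mbps.
Total bitrate: 31.0 + 0.688 = 31.688 Mbps.
Stream data: 31.688 Mbps × 240 s = 7605.1 Mb.
With 4% container overhead: ×1.04.
7,909 Mb = 988,665,600 bytes ÷ 1,073,741,824 = 0.9208 GiB.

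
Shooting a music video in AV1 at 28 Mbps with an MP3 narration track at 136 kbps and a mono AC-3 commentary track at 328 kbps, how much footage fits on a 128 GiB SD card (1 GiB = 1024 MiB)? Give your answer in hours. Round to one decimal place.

10.7 hours

Audio total: 136 + 328 = 464 kbps = 0.464 Mbps.
Total bitrate: 28 + 0.464 = 28.464 Mbps.
Capacity: 128 GiB = 1,099,512 Mb.
Recording time: 1,099,512 / 28.464 = 38,628 s ≈ 10.7 hours.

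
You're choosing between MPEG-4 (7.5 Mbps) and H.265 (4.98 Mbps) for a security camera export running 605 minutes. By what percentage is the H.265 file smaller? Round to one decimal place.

33.6%

605 min = 36300 s
MPEG-4: 7.500 Mbps × 36300 s = 272250.0 Mb = 34.031 GB.
H.265: 4.980 Mbps × 36300 s = 180774.0 Mb = 22.597 GB.
Reduction: (1 − 22.597/34.031) × 100 = 33.60%.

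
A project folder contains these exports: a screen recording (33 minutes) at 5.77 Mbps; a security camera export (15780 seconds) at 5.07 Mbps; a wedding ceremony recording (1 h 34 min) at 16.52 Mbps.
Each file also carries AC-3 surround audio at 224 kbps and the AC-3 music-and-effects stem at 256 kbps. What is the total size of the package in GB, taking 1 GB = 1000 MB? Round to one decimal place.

24.5 GB

Audio total: 224 + 256 = 480 kbps = 0.480 Mbps.
screen recording: 6.250 Mbps × 1980 s = 12375.0 Mb
security camera export: 5.550 Mbps × 15780 s = 87579.0 Mb
wedding ceremony recording: 17.000 Mbps × 5640 s = 95880.0 Mb
Total: 195834.0 Mb = 24479.2 MB.
= 24.48 GB.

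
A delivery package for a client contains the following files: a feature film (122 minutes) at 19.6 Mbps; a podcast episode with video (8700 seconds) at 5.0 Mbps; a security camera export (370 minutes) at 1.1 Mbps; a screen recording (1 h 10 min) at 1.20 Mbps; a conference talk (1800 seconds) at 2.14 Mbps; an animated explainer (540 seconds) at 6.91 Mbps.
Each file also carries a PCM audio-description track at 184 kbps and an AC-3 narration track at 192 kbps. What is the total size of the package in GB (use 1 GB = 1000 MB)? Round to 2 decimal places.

30.11 GB

Audio total: 184 + 192 = 376 kbps = 0.376 Mbps.
feature film: 19.976 Mbps × 7320 s = 146224.3 Mb
podcast episode with video: 5.376 Mbps × 8700 s = 46771.2 Mb
security camera export: 1.476 Mbps × 22200 s = 32767.2 Mb
screen recording: 1.576 Mbps × 4200 s = 6619.2 Mb
conference talk: 2.516 Mbps × 1800 s = 4528.8 Mb
animated explainer: 7.286 Mbps × 540 s = 3934.4 Mb
Total: 240845.2 Mb = 30105.6 MB.
= 30.11 GB.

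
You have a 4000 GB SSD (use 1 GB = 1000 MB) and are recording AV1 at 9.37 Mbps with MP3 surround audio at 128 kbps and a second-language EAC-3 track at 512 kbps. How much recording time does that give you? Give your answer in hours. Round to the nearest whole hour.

Audio total: 128 + 512 = 640 kbps = 0.640 Mbps.
Total bitrate: 9.37 + 0.640 = 10.010 Mbps.
Capacity: 4000 GB = 32,000,000 Mb.
Recording time: 32,000,000 / 10.010 = 3,196,803 s ≈ 888 hours.

888 hours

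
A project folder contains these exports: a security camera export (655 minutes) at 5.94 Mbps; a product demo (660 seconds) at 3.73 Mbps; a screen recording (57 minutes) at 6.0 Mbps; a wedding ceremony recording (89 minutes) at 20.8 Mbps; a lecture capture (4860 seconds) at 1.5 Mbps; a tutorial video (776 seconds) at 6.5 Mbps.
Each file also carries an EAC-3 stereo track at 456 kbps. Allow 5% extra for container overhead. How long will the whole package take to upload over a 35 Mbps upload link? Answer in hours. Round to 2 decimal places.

Audio: 456 kbps = 0.456 Mbps.
security camera export: 6.396 Mbps × 39300 s × 1.05 = 263930.9 Mb
product demo: 4.186 Mbps × 660 s × 1.05 = 2900.9 Mb
screen recording: 6.456 Mbps × 3420 s × 1.05 = 23183.5 Mb
wedding ceremony recording: 21.256 Mbps × 5340 s × 1.05 = 119182.4 Mb
lecture capture: 1.956 Mbps × 4860 s × 1.05 = 9981.5 Mb
tutorial video: 6.956 Mbps × 776 s × 1.05 = 5667.7 Mb
Total: 424846.9 Mb = 53105.9 MB.
At 35 Mbps: 424846.9 / 35 = 12138 s ≈ 3.37 hours.

3.37 hours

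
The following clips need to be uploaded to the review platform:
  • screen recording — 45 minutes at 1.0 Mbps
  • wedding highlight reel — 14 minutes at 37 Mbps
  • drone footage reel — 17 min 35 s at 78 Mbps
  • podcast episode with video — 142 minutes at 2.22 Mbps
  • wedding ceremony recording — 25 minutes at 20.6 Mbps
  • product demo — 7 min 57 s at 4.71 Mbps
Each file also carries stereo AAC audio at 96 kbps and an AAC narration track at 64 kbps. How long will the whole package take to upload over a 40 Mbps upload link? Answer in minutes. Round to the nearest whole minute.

Audio total: 96 + 64 = 160 kbps = 0.160 Mbps.
screen recording: 1.160 Mbps × 2700 s = 3132.0 Mb
wedding highlight reel: 37.160 Mbps × 840 s = 31214.4 Mb
drone footage reel: 78.160 Mbps × 1055 s = 82458.8 Mb
podcast episode with video: 2.380 Mbps × 8520 s = 20277.6 Mb
wedding ceremony recording: 20.760 Mbps × 1500 s = 31140.0 Mb
product demo: 4.870 Mbps × 477 s = 2323.0 Mb
Total: 170545.8 Mb = 21318.2 MB.
At 40 Mbps: 170545.8 / 40 = 4264 s ≈ 71.1 minutes.

71 minutes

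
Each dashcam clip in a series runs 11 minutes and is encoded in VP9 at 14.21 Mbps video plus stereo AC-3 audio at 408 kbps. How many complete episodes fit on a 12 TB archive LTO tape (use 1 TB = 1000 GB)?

9950

11 min = 660 s
Audio: 408 kbps = 0.408 Mbps.
Total bitrate: 14.618 Mbps.
Per item: 14.618 Mbps × 660 s = 9,648 Mb = 1,206 MB.
Capacity: 12 TB = 96,000,000 Mb; 9950.37 items → 9950 complete.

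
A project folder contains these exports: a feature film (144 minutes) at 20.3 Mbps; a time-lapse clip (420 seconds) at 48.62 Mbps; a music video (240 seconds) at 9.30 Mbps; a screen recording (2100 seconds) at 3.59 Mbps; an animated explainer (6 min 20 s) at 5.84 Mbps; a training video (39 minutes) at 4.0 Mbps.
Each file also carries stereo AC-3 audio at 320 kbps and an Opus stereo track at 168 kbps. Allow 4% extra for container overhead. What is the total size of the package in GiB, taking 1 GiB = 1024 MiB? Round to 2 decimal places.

27.13 GiB

Audio total: 320 + 168 = 488 kbps = 0.488 Mbps.
feature film: 20.788 Mbps × 8640 s × 1.04 = 186792.7 Mb
time-lapse clip: 49.108 Mbps × 420 s × 1.04 = 21450.4 Mb
music video: 9.788 Mbps × 240 s × 1.04 = 2443.1 Mb
screen recording: 4.078 Mbps × 2100 s × 1.04 = 8906.4 Mb
animated explainer: 6.328 Mbps × 380 s × 1.04 = 2500.8 Mb
training video: 4.488 Mbps × 2340 s × 1.04 = 10922.0 Mb
Total: 233015.3 Mb = 29126.9 MB.
= 27.13 GiB.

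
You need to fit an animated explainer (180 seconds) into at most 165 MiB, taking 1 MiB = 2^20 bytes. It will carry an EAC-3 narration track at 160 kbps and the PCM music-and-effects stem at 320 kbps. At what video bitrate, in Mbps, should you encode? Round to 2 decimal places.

7.21 Mbps

Budget: 165 MiB = 1384.1 Mb.
Total bitrate budget: 1384.1 Mb / 180 s = 7.690 Mbps.
Audio total: 160 + 320 = 480 kbps = 0.480 Mbps.
Video: 7.690 − 0.480 = 7.210 Mbps.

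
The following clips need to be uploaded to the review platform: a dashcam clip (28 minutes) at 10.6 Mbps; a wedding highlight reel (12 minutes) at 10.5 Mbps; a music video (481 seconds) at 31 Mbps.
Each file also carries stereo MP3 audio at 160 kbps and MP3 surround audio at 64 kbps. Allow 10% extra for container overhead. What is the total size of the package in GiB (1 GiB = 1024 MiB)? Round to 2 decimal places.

5.24 GiB

Audio total: 160 + 64 = 224 kbps = 0.224 Mbps.
dashcam clip: 10.824 Mbps × 1680 s × 1.10 = 20002.8 Mb
wedding highlight reel: 10.724 Mbps × 720 s × 1.10 = 8493.4 Mb
music video: 31.224 Mbps × 481 s × 1.10 = 16520.6 Mb
Total: 45016.8 Mb = 5627.1 MB.
= 5.241 GiB.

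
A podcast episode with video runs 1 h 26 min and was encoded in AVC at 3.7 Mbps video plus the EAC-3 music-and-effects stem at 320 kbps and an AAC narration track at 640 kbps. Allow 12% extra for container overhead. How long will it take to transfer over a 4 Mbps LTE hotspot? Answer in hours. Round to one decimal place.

1.9 hours

1 h 26 min = 86 min = 5160 s
Audio total: 320 + 640 = 960 kbps = 0.960 Mbps.
Total bitrate: 4.660 Mbps.
File: 4.660 Mbps × 5160 s = 24045.6 Mb.
With 12% container overhead: ×1.12. → 26931.1 Mb.
At 4 Mbps: 26931.1 / 4 = 6732.8 s ≈ 1.87 hours.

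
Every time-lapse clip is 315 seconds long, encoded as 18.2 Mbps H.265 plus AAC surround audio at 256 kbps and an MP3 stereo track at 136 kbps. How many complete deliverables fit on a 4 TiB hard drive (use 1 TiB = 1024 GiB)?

Audio total: 256 + 136 = 392 kbps = 0.392 Mbps.
Total bitrate: 18.592 Mbps.
Per item: 18.592 Mbps × 315 s = 5,856 Mb = 732.1 MB.
Capacity: 4 TiB = 35,184,372 Mb; 6007.77 items → 6007 complete.

6007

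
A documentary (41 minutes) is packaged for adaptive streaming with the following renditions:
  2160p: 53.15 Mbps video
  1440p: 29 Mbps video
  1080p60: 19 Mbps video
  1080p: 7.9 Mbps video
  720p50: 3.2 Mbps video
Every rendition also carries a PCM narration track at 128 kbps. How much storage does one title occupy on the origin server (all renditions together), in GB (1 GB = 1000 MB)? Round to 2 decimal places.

41 min = 2460 s
Audio: 128 kbps = 0.128 Mbps.
Sum of rendition bitrates: (53.15+0.128) + (29+0.128) + (19+0.128) + (7.9+0.128) + (3.2+0.128) = 112.890 Mbps.
× 2460 s = 277,709 Mb = 34,714 MB = 34.71 GB.

34.71 GB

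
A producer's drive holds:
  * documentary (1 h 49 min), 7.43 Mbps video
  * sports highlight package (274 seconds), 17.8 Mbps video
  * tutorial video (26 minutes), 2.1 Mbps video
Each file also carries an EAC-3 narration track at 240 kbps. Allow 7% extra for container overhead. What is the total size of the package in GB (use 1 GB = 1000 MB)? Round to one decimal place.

Audio: 240 kbps = 0.240 Mbps.
documentary: 7.670 Mbps × 6540 s × 1.07 = 53673.1 Mb
sports highlight package: 18.040 Mbps × 274 s × 1.07 = 5289.0 Mb
tutorial video: 2.340 Mbps × 1560 s × 1.07 = 3905.9 Mb
Total: 62868.0 Mb = 7858.5 MB.
= 7.859 GB.

7.9 GB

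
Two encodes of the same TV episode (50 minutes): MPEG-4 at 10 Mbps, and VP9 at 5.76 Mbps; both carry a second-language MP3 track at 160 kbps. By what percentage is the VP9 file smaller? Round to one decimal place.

41.7%

50 min = 3000 s
Audio: 160 kbps = 0.160 Mbps.
MPEG-4: 10.160 Mbps × 3000 s = 30480.0 Mb = 3.548 GiB.
VP9: 5.920 Mbps × 3000 s = 17760.0 Mb = 2.068 GiB.
Reduction: (1 − 2.068/3.548) × 100 = 41.73%.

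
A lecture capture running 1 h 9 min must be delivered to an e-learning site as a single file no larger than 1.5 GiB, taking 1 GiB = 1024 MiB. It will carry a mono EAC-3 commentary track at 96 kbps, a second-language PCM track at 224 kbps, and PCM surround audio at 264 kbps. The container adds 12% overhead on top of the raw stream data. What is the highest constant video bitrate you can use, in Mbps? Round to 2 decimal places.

2.19 Mbps

Budget: 1.5 GiB = 12884.9 Mb.
Stream payload after overhead: 12884.9 / 1.12 = 11504.4 Mb.
1 h 9 min = 69 min = 4140 s
Total bitrate budget: 11504.4 Mb / 4140 s = 2.779 Mbps.
Audio total: 96 + 224 + 264 = 584 kbps = 0.584 Mbps.
Video: 2.779 − 0.584 = 2.195 Mbps.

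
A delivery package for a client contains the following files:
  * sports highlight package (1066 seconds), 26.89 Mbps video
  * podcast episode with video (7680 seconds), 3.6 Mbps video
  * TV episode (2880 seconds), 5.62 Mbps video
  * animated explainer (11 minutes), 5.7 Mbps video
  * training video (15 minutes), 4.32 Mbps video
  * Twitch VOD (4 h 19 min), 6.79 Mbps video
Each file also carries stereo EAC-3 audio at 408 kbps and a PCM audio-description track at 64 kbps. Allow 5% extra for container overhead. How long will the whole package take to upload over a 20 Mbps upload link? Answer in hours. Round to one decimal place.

2.9 hours

Audio total: 408 + 64 = 472 kbps = 0.472 Mbps.
sports highlight package: 27.362 Mbps × 1066 s × 1.05 = 30626.3 Mb
podcast episode with video: 4.072 Mbps × 7680 s × 1.05 = 32836.6 Mb
TV episode: 6.092 Mbps × 2880 s × 1.05 = 18422.2 Mb
animated explainer: 6.172 Mbps × 660 s × 1.05 = 4277.2 Mb
training video: 4.792 Mbps × 900 s × 1.05 = 4528.4 Mb
Twitch VOD: 7.262 Mbps × 15540 s × 1.05 = 118494.1 Mb
Total: 209184.8 Mb = 26148.1 MB.
At 20 Mbps: 209184.8 / 20 = 10459 s ≈ 2.91 hours.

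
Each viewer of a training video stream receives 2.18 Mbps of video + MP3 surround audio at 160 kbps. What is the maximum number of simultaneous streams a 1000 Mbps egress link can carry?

Audio: 160 kbps = 0.160 Mbps.
Per-viewer media rate: 2.340 Mbps.
1000 Mbps = 1,000 Mbps; 1,000 / 2.340 = 427.35 → 427 viewers.

427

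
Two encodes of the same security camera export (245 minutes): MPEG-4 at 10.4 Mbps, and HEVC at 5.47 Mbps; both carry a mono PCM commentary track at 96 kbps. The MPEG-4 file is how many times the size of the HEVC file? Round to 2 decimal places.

245 min = 14700 s
Audio: 96 kbps = 0.096 Mbps.
MPEG-4: 10.496 Mbps × 14700 s = 154291.2 Mb = 17.962 GiB.
HEVC: 5.566 Mbps × 14700 s = 81820.2 Mb = 9.525 GiB.
Ratio: 17.962 / 9.525 = 1.886.

1.89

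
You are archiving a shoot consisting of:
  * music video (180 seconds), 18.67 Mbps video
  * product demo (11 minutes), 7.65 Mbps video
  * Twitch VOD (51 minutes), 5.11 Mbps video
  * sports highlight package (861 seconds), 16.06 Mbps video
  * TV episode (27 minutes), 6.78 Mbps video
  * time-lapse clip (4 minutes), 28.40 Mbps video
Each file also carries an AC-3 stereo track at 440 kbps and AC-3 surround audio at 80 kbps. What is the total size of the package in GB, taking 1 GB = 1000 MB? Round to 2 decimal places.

Audio total: 440 + 80 = 520 kbps = 0.520 Mbps.
music video: 19.190 Mbps × 180 s = 3454.2 Mb
product demo: 8.170 Mbps × 660 s = 5392.2 Mb
Twitch VOD: 5.630 Mbps × 3060 s = 17227.8 Mb
sports highlight package: 16.580 Mbps × 861 s = 14275.4 Mb
TV episode: 7.300 Mbps × 1620 s = 11826.0 Mb
time-lapse clip: 28.920 Mbps × 240 s = 6940.8 Mb
Total: 59116.4 Mb = 7389.5 MB.
= 7.390 GB.

7.39 GB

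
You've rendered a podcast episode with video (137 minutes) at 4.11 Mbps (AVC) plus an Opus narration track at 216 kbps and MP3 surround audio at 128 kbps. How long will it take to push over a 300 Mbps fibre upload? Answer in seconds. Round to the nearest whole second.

122 seconds

137 min = 8220 s
Audio total: 216 + 128 = 344 kbps = 0.344 Mbps.
Total bitrate: 4.454 Mbps.
File: 4.454 Mbps × 8220 s = 36611.9 Mb.
At 300 Mbps: 36611.9 / 300 = 122.0 s ≈ 122 seconds.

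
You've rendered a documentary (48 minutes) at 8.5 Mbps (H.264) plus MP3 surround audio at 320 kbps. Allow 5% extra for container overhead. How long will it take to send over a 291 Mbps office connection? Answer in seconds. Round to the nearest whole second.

48 min = 2880 s
Audio: 320 kbps = 0.320 Mbps.
Total bitrate: 8.820 Mbps.
File: 8.820 Mbps × 2880 s = 25401.6 Mb.
With 5% container overhead: ×1.05. → 26671.7 Mb.
At 291 Mbps: 26671.7 / 291 = 91.7 s ≈ 91.7 seconds.

92 seconds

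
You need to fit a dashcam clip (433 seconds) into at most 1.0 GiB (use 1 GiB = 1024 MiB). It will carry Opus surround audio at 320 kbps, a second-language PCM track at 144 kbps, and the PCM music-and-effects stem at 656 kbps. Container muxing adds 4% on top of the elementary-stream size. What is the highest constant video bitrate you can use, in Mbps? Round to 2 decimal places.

Budget: 1.0 GiB = 8589.9 Mb.
Stream payload after overhead: 8589.9 / 1.04 = 8259.6 Mb.
Total bitrate budget: 8259.6 Mb / 433 s = 19.075 Mbps.
Audio total: 320 + 144 + 656 = 1120 kbps = 1.120 Mbps.
Video: 19.075 − 1.120 = 17.955 Mbps.

17.96 Mbps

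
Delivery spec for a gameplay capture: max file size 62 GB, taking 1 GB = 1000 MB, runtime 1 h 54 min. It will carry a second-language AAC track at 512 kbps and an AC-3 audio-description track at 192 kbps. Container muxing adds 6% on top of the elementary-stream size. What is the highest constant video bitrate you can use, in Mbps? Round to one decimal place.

67.7 Mbps

Budget: 62 GB = 496000.0 Mb.
Stream payload after overhead: 496000.0 / 1.06 = 467924.5 Mb.
1 h 54 min = 114 min = 6840 s
Total bitrate budget: 467924.5 Mb / 6840 s = 68.410 Mbps.
Audio total: 512 + 192 = 704 kbps = 0.704 Mbps.
Video: 68.410 − 0.704 = 67.706 Mbps.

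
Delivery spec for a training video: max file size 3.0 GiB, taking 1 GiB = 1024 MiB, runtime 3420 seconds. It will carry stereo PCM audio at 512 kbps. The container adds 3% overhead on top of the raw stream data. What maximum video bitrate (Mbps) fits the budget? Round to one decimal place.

6.8 Mbps

Budget: 3.0 GiB = 25769.8 Mb.
Stream payload after overhead: 25769.8 / 1.03 = 25019.2 Mb.
Total bitrate budget: 25019.2 Mb / 3420 s = 7.316 Mbps.
Audio: 512 kbps = 0.512 Mbps.
Video: 7.316 − 0.512 = 6.804 Mbps.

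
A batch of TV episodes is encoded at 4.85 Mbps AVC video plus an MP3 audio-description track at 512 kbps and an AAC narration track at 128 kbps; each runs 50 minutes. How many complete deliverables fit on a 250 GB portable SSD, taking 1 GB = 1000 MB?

50 min = 3000 s
Audio total: 512 + 128 = 640 kbps = 0.640 Mbps.
Total bitrate: 5.490 Mbps.
Per item: 5.490 Mbps × 3000 s = 16,470 Mb = 2,059 MB.
Capacity: 250 GB = 2,000,000 Mb; 121.43 items → 121 complete.

121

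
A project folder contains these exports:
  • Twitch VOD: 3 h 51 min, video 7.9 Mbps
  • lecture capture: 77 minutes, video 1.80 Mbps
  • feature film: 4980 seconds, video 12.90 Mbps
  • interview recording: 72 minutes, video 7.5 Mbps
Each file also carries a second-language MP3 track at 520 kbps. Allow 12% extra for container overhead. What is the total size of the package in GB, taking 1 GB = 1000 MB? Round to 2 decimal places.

Audio: 520 kbps = 0.520 Mbps.
Twitch VOD: 8.420 Mbps × 13860 s × 1.12 = 130705.3 Mb
lecture capture: 2.320 Mbps × 4620 s × 1.12 = 12004.6 Mb
feature film: 13.420 Mbps × 4980 s × 1.12 = 74851.4 Mb
interview recording: 8.020 Mbps × 4320 s × 1.12 = 38804.0 Mb
Total: 256365.3 Mb = 32045.7 MB.
= 32.05 GB.

32.05 GB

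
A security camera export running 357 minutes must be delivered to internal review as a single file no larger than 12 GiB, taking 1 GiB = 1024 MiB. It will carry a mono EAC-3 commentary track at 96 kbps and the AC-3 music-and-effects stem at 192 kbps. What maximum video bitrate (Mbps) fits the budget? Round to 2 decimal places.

4.52 Mbps

Budget: 12 GiB = 103079.2 Mb.
357 min = 21420 s
Total bitrate budget: 103079.2 Mb / 21420 s = 4.812 Mbps.
Audio total: 96 + 192 = 288 kbps = 0.288 Mbps.
Video: 4.812 − 0.288 = 4.524 Mbps.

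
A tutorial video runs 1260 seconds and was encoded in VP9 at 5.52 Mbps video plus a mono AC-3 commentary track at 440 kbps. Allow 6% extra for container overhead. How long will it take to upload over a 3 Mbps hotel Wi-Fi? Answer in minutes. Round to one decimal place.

Audio: 440 kbps = 0.440 Mbps.
Total bitrate: 5.960 Mbps.
File: 5.960 Mbps × 1260 s = 7509.6 Mb.
With 6% container overhead: ×1.06. → 7960.2 Mb.
At 3 Mbps: 7960.2 / 3 = 2653.4 s ≈ 44.2 minutes.

44.2 minutes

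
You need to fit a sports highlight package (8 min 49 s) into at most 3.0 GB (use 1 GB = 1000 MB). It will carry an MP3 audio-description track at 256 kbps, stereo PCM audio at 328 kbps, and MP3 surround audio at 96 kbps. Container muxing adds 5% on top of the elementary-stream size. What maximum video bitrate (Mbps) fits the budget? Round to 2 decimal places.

Budget: 3.0 GB = 24000.0 Mb.
Stream payload after overhead: 24000.0 / 1.05 = 22857.1 Mb.
8 min 49 s = 529 s
Total bitrate budget: 22857.1 Mb / 529 s = 43.208 Mbps.
Audio total: 256 + 328 + 96 = 680 kbps = 0.680 Mbps.
Video: 43.208 − 0.680 = 42.528 Mbps.

42.53 Mbps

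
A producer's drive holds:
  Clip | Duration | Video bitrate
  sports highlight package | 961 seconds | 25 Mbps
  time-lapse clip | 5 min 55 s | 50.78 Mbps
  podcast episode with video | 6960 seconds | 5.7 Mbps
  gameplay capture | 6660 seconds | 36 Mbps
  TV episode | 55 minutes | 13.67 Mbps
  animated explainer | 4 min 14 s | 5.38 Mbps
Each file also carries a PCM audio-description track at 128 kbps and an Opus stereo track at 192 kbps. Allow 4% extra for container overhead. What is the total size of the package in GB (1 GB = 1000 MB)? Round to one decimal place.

48.6 GB

Audio total: 128 + 192 = 320 kbps = 0.320 Mbps.
sports highlight package: 25.320 Mbps × 961 s × 1.04 = 25305.8 Mb
time-lapse clip: 51.100 Mbps × 355 s × 1.04 = 18866.1 Mb
podcast episode with video: 6.020 Mbps × 6960 s × 1.04 = 43575.2 Mb
gameplay capture: 36.320 Mbps × 6660 s × 1.04 = 251566.8 Mb
TV episode: 13.990 Mbps × 3300 s × 1.04 = 48013.7 Mb
animated explainer: 5.700 Mbps × 254 s × 1.04 = 1505.7 Mb
Total: 388833.3 Mb = 48604.2 MB.
= 48.60 GB.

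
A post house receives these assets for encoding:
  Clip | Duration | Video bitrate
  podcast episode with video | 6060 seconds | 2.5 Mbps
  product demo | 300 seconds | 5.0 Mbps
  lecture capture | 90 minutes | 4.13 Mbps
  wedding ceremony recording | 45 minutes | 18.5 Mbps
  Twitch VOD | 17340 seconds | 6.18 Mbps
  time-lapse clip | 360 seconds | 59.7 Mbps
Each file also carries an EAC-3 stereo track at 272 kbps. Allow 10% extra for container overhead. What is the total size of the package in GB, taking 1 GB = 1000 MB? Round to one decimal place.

31.1 GB

Audio: 272 kbps = 0.272 Mbps.
podcast episode with video: 2.772 Mbps × 6060 s × 1.10 = 18478.2 Mb
product demo: 5.272 Mbps × 300 s × 1.10 = 1739.8 Mb
lecture capture: 4.402 Mbps × 5400 s × 1.10 = 26147.9 Mb
wedding ceremony recording: 18.772 Mbps × 2700 s × 1.10 = 55752.8 Mb
Twitch VOD: 6.452 Mbps × 17340 s × 1.10 = 123065.4 Mb
time-lapse clip: 59.972 Mbps × 360 s × 1.10 = 23748.9 Mb
Total: 248933.0 Mb = 31116.6 MB.
= 31.12 GB.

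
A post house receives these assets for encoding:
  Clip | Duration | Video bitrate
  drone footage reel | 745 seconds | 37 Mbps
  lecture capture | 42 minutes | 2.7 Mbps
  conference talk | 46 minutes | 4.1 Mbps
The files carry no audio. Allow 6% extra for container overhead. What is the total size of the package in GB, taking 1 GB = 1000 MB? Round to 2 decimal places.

6.05 GB

drone footage reel: 37.000 Mbps × 745 s × 1.06 = 29218.9 Mb
lecture capture: 2.700 Mbps × 2520 s × 1.06 = 7212.2 Mb
conference talk: 4.100 Mbps × 2760 s × 1.06 = 11995.0 Mb
Total: 48426.1 Mb = 6053.3 MB.
= 6.053 GB.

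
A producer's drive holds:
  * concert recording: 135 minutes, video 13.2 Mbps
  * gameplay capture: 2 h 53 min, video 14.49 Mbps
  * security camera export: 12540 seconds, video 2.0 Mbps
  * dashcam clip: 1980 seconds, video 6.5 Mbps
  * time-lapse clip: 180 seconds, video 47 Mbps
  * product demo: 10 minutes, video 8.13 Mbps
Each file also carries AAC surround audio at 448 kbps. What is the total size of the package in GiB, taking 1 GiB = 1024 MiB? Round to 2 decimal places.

Audio: 448 kbps = 0.448 Mbps.
concert recording: 13.648 Mbps × 8100 s = 110548.8 Mb
gameplay capture: 14.938 Mbps × 10380 s = 155056.4 Mb
security camera export: 2.448 Mbps × 12540 s = 30697.9 Mb
dashcam clip: 6.948 Mbps × 1980 s = 13757.0 Mb
time-lapse clip: 47.448 Mbps × 180 s = 8540.6 Mb
product demo: 8.578 Mbps × 600 s = 5146.8 Mb
Total: 323747.6 Mb = 40468.5 MB.
= 37.69 GiB.

37.69 GiB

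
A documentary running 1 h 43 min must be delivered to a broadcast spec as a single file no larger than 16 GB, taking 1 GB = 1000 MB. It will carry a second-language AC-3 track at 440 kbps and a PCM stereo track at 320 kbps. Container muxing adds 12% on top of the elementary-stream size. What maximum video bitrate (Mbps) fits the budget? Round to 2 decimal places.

17.73 Mbps

Budget: 16 GB = 128000.0 Mb.
Stream payload after overhead: 128000.0 / 1.12 = 114285.7 Mb.
1 h 43 min = 103 min = 6180 s
Total bitrate budget: 114285.7 Mb / 6180 s = 18.493 Mbps.
Audio total: 440 + 320 = 760 kbps = 0.760 Mbps.
Video: 18.493 − 0.760 = 17.733 Mbps.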